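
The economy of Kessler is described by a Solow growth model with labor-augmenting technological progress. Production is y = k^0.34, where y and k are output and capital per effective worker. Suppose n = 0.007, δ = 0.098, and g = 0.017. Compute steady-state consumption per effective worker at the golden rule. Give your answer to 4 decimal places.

Capital per effective worker breaks even when investment replaces (n + g + δ)·k; here n + g + δ = 0.122.
At the golden rule the marginal product of capital equals n+g+δ: 0.34·k^(0.34−1) = 0.122. Solving, k_gold = (0.34/0.122)^(1/0.66) ≈ 4.7252.
y_gold = 4.7252^0.34 ≈ 1.6955.
c_gold = y_gold − (n+g+δ)·k_gold = 1.6955 − 0.122·4.7252 ≈ 1.1190.

c_gold ≈ 1.1190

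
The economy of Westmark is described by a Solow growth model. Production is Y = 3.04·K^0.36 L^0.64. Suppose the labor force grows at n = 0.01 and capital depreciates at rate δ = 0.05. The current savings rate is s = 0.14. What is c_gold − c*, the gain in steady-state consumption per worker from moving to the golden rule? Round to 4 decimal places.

Capital per worker breaks even when investment replaces (n + δ)·k; here n + δ = 0.06.
Current steady state (s = 0.14): k* = (0.14·3.04/0.06)^(1/0.64) ≈ 21.3527, y* = 3.04·21.3527^0.36 ≈ 9.1512, c* = (1−0.14)·9.1512 ≈ 7.8700.
At the golden rule the marginal product of capital equals n+δ: 0.36·3.04·k^(0.36−1) = 0.06. Solving, k_gold = (0.36·3.04/0.06)^(1/0.64) ≈ 93.4010.
y_gold = 3.04·93.4010^0.36 ≈ 15.5668, c_gold = y_gold − 0.06·k_gold ≈ 9.9628.
Gain: Δc = 9.9628 − 7.8700 ≈ 2.0928.

Δc ≈ 2.0928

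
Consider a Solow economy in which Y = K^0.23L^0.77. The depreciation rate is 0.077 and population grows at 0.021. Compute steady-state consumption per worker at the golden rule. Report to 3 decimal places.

c_gold ≈ 0.993

Capital per worker breaks even when investment replaces (n + δ)·k; here n + δ = 0.098.
At the golden rule the marginal product of capital equals n+δ: 0.23·k^(0.23−1) = 0.098. Solving, k_gold = (0.23/0.098)^(1/0.77) ≈ 3.0281.
y_gold = 3.0281^0.23 ≈ 1.2902.
c_gold = y_gold − (n+δ)·k_gold = 1.2902 − 0.098·3.0281 ≈ 0.9935.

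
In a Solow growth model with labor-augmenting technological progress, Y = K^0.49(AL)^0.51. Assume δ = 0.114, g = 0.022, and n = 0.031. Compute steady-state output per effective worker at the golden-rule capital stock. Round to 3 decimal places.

Break-even investment rate: n + g + δ = 0.031 + 0.022 + 0.114 = 0.167.
At the golden rule the marginal product of capital equals n+g+δ: 0.49·k^(0.49−1) = 0.167. Solving, k_gold = (0.49/0.167)^(1/0.51) ≈ 8.2533.
Output: y_gold = k_gold^0.49 = 8.2533^0.49 ≈ 2.8129.

y_gold ≈ 2.813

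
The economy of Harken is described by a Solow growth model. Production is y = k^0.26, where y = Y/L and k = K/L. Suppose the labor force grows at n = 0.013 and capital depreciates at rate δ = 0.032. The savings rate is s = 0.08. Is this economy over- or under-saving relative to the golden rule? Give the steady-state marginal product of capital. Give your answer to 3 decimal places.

n + δ = 0.013 + 0.032 = 0.045.
Steady-state k*: s·k^0.26 = 0.045·k gives k* = (0.08/0.045)^(1/0.74) ≈ 2.1761.
MPK = 0.26·2.1761^(-0.74) ≈ 0.1462.
MPK > n+δ = 0.045, so the economy is dynamically efficient (under-saving).

under-saving; MPK ≈ 0.146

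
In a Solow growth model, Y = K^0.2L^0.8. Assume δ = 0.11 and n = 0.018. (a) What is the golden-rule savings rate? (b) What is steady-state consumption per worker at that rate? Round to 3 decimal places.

(a) s_gold = 0.200; (b) c_gold ≈ 0.894

The effective depreciation rate is n + δ = 0.018 + 0.11 = 0.128.
For Cobb-Douglas, s_gold equals capital's share: s_gold = 0.2.
Setting f'(k) = n+δ gives 0.2·k^(0.2−1) = 0.128, hence k_gold = (0.2/0.128)^(1/0.8) ≈ 1.7469.
y_gold = 1.7469^0.2 ≈ 1.1180; c_gold = (1−0.2)·y_gold ≈ 0.8944.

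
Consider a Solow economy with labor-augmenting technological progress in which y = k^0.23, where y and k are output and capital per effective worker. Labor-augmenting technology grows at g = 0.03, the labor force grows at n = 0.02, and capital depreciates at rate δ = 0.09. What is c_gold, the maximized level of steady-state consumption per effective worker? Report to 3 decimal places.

Break-even investment rate: n + g + δ = 0.02 + 0.03 + 0.09 = 0.14.
At the golden rule the marginal product of capital equals n+g+δ: 0.23·k^(0.23−1) = 0.14. Solving, k_gold = (0.23/0.14)^(1/0.77) ≈ 1.9055.
y_gold = 1.9055^0.23 ≈ 1.1598.
c_gold = y_gold − (n+g+δ)·k_gold = 1.1598 − 0.14·1.9055 ≈ 0.8931.

c_gold ≈ 0.893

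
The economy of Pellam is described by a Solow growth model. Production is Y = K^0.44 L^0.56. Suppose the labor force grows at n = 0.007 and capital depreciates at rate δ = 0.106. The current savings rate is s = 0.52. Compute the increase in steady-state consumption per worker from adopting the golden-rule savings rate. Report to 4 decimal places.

Δc ≈ 0.0369

Break-even investment rate: n + δ = 0.007 + 0.106 = 0.113.
Current steady state (s = 0.52): k* = (0.52/0.113)^(1/0.56) ≈ 15.2684, y* = 15.2684^0.44 ≈ 3.3179, c* = (1−0.52)·3.3179 ≈ 1.5926.
Golden rule sets MPK = n+δ: 0.44·k^(0.44−1) = 0.113, so k_gold = (0.44/0.113)^(1/0.56) ≈ 11.3303.
y_gold = 11.3303^0.44 ≈ 2.9098, c_gold = y_gold − 0.113·k_gold ≈ 1.6295.
Gain: Δc = 1.6295 − 1.5926 ≈ 0.0369.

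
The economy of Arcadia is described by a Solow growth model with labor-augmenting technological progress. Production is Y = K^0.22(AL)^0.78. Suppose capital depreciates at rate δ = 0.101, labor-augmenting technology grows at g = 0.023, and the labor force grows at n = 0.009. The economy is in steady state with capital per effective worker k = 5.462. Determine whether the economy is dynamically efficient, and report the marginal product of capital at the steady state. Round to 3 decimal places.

dynamically inefficient; MPK ≈ 0.059

Break-even investment rate: n + g + δ = 0.009 + 0.023 + 0.101 = 0.133.
MPK = 0.22·k^(0.22−1) = 0.22·5.462^(-0.78) ≈ 0.0585.
MPK < 0.133, so the economy is dynamically inefficient (over-saving).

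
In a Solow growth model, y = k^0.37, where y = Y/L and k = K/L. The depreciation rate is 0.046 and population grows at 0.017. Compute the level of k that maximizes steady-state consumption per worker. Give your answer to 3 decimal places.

k_gold ≈ 16.612

Break-even investment rate: n + δ = 0.017 + 0.046 = 0.063.
Setting f'(k) = n+δ gives 0.37·k^(0.37−1) = 0.063, hence k_gold = (0.37/0.063)^(1/0.63) ≈ 16.6117.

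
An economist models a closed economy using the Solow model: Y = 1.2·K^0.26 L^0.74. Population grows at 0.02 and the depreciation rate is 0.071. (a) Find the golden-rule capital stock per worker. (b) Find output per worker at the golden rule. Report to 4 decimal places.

Capital per worker breaks even when investment replaces (n + δ)·k; here n + δ = 0.091.
Golden rule sets MPK = n+δ: 0.26·1.2·k^(0.26−1) = 0.091, so k_gold = (0.26·1.2/0.091)^(1/0.74) ≈ 5.2860.
y_gold = 1.2·5.2860^0.26 ≈ 1.8501.

(a) k_gold ≈ 5.2860; (b) y_gold ≈ 1.8501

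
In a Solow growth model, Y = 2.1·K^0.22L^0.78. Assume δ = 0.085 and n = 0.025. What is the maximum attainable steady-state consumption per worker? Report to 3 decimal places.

c_gold ≈ 2.455

n + δ = 0.025 + 0.085 = 0.11.
At the golden rule the marginal product of capital equals n+δ: 0.22·2.1·k^(0.22−1) = 0.11. Solving, k_gold = (0.22·2.1/0.11)^(1/0.78) ≈ 6.2956.
y_gold = 2.1·6.2956^0.22 ≈ 3.1478.
c_gold = y_gold − (n+δ)·k_gold = 3.1478 − 0.11·6.2956 ≈ 2.4553.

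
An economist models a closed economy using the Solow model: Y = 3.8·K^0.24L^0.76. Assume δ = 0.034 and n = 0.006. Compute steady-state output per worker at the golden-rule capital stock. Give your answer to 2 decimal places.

y_gold ≈ 10.20

The effective depreciation rate is n + δ = 0.006 + 0.034 = 0.04.
Maximizing c = f(k) − (n+δ)·k gives f'(k) = n+δ, i.e. 0.24·3.8·k^(0.24−1) = 0.04, so k_gold = (0.24·3.8/0.04)^(1/0.76) ≈ 61.2007.
Output: y_gold = 3.8·k_gold^0.24 = 3.8·61.2007^0.24 ≈ 10.2001.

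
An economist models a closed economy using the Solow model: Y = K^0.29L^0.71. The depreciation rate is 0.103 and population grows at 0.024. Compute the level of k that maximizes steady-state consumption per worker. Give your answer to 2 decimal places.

k_gold ≈ 3.20

Break-even investment rate: n + δ = 0.024 + 0.103 = 0.127.
Golden rule sets MPK = n+δ: 0.29·k^(0.29−1) = 0.127, so k_gold = (0.29/0.127)^(1/0.71) ≈ 3.1994.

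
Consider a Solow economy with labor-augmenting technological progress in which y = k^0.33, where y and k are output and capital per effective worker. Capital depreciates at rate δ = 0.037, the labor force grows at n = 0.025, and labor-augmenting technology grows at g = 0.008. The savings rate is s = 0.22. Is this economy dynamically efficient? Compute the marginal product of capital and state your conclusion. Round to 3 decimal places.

dynamically efficient; MPK ≈ 0.105

Capital per effective worker breaks even when investment replaces (n + g + δ)·k; here n + g + δ = 0.07.
Steady-state k*: s·k^0.33 = 0.07·k gives k* = (0.22/0.07)^(1/0.67) ≈ 5.5243.
MPK = 0.33·5.5243^(-0.67) ≈ 0.1050.
MPK > n+g+δ = 0.07, so the economy is dynamically efficient (under-saving).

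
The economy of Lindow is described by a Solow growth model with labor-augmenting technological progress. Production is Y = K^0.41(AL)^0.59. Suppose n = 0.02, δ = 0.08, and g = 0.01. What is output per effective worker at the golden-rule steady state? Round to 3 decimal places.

Break-even investment rate: n + g + δ = 0.02 + 0.01 + 0.08 = 0.11.
Golden rule sets MPK = n+g+δ: 0.41·k^(0.41−1) = 0.11, so k_gold = (0.41/0.11)^(1/0.59) ≈ 9.2995.
Output: y_gold = k_gold^0.41 = 9.2995^0.41 ≈ 2.4950.

y_gold ≈ 2.495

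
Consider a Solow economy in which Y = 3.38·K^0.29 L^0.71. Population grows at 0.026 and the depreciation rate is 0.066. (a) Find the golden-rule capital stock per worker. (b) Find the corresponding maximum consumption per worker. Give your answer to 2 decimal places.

Break-even investment rate: n + δ = 0.026 + 0.066 = 0.092.
At the golden rule the marginal product of capital equals n+δ: 0.29·3.38·k^(0.29−1) = 0.092. Solving, k_gold = (0.29·3.38/0.092)^(1/0.71) ≈ 28.0041.
y_gold = 3.38·28.0041^0.29 ≈ 8.8840; c_gold = y_gold − 0.092·k_gold ≈ 6.3077.

(a) k_gold ≈ 28.00; (b) c_gold ≈ 6.31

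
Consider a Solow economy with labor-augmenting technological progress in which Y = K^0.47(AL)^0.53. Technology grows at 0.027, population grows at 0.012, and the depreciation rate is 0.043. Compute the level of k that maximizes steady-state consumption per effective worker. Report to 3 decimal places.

n + g + δ = 0.012 + 0.027 + 0.043 = 0.082.
Setting f'(k) = n+g+δ gives 0.47·k^(0.47−1) = 0.082, hence k_gold = (0.47/0.082)^(1/0.53) ≈ 26.9603.

k_gold ≈ 26.960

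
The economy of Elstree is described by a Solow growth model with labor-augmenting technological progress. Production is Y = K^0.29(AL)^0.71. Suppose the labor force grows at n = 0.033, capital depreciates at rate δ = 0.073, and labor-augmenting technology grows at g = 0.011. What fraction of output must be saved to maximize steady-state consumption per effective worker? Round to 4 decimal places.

The effective depreciation rate is n + g + δ = 0.033 + 0.011 + 0.073 = 0.117.
At the golden rule MPK = n+g+δ, and in any Cobb-Douglas steady state s = (n+g+δ)·k/y = MPK·k/y = capital's share 0.29.

s_gold = 0.2900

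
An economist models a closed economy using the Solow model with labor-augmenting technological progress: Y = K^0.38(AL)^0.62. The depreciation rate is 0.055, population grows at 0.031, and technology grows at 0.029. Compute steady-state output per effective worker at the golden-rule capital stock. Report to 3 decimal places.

The effective depreciation rate is n + g + δ = 0.031 + 0.029 + 0.055 = 0.115.
Golden rule sets MPK = n+g+δ: 0.38·k^(0.38−1) = 0.115, so k_gold = (0.38/0.115)^(1/0.62) ≈ 6.8744.
Output: y_gold = k_gold^0.38 = 6.8744^0.38 ≈ 2.0804.

y_gold ≈ 2.080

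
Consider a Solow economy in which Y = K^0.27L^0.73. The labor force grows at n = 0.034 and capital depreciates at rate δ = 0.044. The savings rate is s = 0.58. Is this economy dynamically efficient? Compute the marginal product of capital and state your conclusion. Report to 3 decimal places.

dynamically inefficient; MPK ≈ 0.036

Break-even investment rate: n + δ = 0.034 + 0.044 = 0.078.
Steady-state k*: s·k^0.27 = 0.078·k gives k* = (0.58/0.078)^(1/0.73) ≈ 15.6174.
MPK = 0.27·15.6174^(-0.73) ≈ 0.0363.
MPK < n+δ = 0.078, so the economy is dynamically inefficient (over-saving).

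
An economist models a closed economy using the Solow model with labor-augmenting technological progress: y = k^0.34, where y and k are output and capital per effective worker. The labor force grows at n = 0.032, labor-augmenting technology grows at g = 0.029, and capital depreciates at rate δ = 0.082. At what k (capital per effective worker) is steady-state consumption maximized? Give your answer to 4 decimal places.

k_gold ≈ 3.7146

The effective depreciation rate is n + g + δ = 0.032 + 0.029 + 0.082 = 0.143.
Setting f'(k) = n+g+δ gives 0.34·k^(0.34−1) = 0.143, hence k_gold = (0.34/0.143)^(1/0.66) ≈ 3.7146.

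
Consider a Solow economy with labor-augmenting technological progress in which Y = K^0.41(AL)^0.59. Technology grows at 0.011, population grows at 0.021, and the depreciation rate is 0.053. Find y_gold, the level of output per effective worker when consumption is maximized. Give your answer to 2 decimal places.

The effective depreciation rate is n + g + δ = 0.021 + 0.011 + 0.053 = 0.085.
At the golden rule the marginal product of capital equals n+g+δ: 0.41·k^(0.41−1) = 0.085. Solving, k_gold = (0.41/0.085)^(1/0.59) ≈ 14.3961.
Output: y_gold = k_gold^0.41 = 14.3961^0.41 ≈ 2.9846.

y_gold ≈ 2.98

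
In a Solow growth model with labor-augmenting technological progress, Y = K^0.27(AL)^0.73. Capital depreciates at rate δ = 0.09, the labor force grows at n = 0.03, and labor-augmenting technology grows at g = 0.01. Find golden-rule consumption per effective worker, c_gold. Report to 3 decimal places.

Break-even investment rate: n + g + δ = 0.03 + 0.01 + 0.09 = 0.13.
Maximizing c = f(k) − (n+g+δ)·k gives f'(k) = n+g+δ, i.e. 0.27·k^(0.27−1) = 0.13, so k_gold = (0.27/0.13)^(1/0.73) ≈ 2.7216.
y_gold = 2.7216^0.27 ≈ 1.3104.
c_gold = y_gold − (n+g+δ)·k_gold = 1.3104 − 0.13·2.7216 ≈ 0.9566.

c_gold ≈ 0.957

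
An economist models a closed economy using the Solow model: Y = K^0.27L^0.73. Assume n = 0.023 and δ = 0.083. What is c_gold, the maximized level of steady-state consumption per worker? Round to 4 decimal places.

c_gold ≈ 1.0316

Break-even investment rate: n + δ = 0.023 + 0.083 = 0.106.
Setting f'(k) = n+δ gives 0.27·k^(0.27−1) = 0.106, hence k_gold = (0.27/0.106)^(1/0.73) ≈ 3.5995.
y_gold = 3.5995^0.27 ≈ 1.4131.
c_gold = y_gold − (n+δ)·k_gold = 1.4131 − 0.106·3.5995 ≈ 1.0316.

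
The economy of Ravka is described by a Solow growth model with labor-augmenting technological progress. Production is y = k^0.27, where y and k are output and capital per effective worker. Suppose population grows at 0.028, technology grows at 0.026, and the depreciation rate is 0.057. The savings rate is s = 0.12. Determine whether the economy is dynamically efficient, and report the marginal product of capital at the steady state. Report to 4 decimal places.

dynamically efficient; MPK ≈ 0.2498

Capital per effective worker breaks even when investment replaces (n + g + δ)·k; here n + g + δ = 0.111.
Steady-state k*: s·k^0.27 = 0.111·k gives k* = (0.12/0.111)^(1/0.73) ≈ 1.1127.
MPK = 0.27·1.1127^(-0.73) ≈ 0.2498.
MPK > n+g+δ = 0.111, so the economy is dynamically efficient (under-saving).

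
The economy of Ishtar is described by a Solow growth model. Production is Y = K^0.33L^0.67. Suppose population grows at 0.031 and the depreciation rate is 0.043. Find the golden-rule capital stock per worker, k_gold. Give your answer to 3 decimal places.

Break-even investment rate: n + δ = 0.031 + 0.043 = 0.074.
At the golden rule the marginal product of capital equals n+δ: 0.33·k^(0.33−1) = 0.074. Solving, k_gold = (0.33/0.074)^(1/0.67) ≈ 9.3127.

k_gold ≈ 9.313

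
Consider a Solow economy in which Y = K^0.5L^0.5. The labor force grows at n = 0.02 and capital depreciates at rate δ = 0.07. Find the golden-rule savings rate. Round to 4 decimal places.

n + δ = 0.02 + 0.07 = 0.09.
At the golden rule MPK = n+δ, and in any Cobb-Douglas steady state s = (n+δ)·k/y = MPK·k/y = capital's share 0.5.

s_gold = 0.5000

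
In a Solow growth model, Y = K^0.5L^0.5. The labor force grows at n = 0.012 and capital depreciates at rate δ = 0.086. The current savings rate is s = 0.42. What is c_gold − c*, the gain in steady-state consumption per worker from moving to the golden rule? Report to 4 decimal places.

The effective depreciation rate is n + δ = 0.012 + 0.086 = 0.098.
Current steady state (s = 0.42): k* = (0.42/0.098)^(1/0.5) ≈ 18.3673, y* = 18.3673^0.5 ≈ 4.2857, c* = (1−0.42)·4.2857 ≈ 2.4857.
Golden rule sets MPK = n+δ: 0.5·k^(0.5−1) = 0.098, so k_gold = (0.5/0.098)^(1/0.5) ≈ 26.0308.
y_gold = 26.0308^0.5 ≈ 5.1020, c_gold = y_gold − 0.098·k_gold ≈ 2.5510.
Gain: Δc = 2.5510 − 2.4857 ≈ 0.0653.

Δc ≈ 0.0653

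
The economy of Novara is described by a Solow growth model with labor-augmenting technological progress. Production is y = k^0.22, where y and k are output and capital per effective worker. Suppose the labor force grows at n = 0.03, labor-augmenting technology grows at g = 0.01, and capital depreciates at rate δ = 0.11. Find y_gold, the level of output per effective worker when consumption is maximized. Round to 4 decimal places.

Capital per effective worker breaks even when investment replaces (n + g + δ)·k; here n + g + δ = 0.15.
Maximizing c = f(k) − (n+g+δ)·k gives f'(k) = n+g+δ, i.e. 0.22·k^(0.22−1) = 0.15, so k_gold = (0.22/0.15)^(1/0.78) ≈ 1.6340.
Output: y_gold = k_gold^0.22 = 1.6340^0.22 ≈ 1.1141.

y_gold ≈ 1.1141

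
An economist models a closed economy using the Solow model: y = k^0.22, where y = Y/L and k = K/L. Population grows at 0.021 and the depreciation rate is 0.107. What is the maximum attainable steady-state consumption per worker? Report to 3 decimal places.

c_gold ≈ 0.909

Break-even investment rate: n + δ = 0.021 + 0.107 = 0.128.
Golden rule sets MPK = n+δ: 0.22·k^(0.22−1) = 0.128, so k_gold = (0.22/0.128)^(1/0.78) ≈ 2.0024.
y_gold = 2.0024^0.22 ≈ 1.1650.
c_gold = y_gold − (n+δ)·k_gold = 1.1650 − 0.128·2.0024 ≈ 0.9087.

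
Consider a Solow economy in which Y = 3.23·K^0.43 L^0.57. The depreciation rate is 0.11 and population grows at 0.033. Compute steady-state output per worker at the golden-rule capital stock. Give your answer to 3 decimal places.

Break-even investment rate: n + δ = 0.033 + 0.11 = 0.143.
Golden rule sets MPK = n+δ: 0.43·3.23·k^(0.43−1) = 0.143, so k_gold = (0.43·3.23/0.143)^(1/0.57) ≈ 53.9718.
Output: y_gold = 3.23·k_gold^0.43 = 3.23·53.9718^0.43 ≈ 17.9487.

y_gold ≈ 17.949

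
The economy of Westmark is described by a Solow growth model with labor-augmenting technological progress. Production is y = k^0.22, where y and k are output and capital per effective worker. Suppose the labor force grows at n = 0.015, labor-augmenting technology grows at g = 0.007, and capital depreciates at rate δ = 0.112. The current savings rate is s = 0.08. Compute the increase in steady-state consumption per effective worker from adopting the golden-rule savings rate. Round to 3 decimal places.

Δc ≈ 0.102

Capital per effective worker breaks even when investment replaces (n + g + δ)·k; here n + g + δ = 0.134.
Current steady state (s = 0.08): k* = (0.08/0.134)^(1/0.78) ≈ 0.5162, y* = 0.5162^0.22 ≈ 0.8646, c* = (1−0.08)·0.8646 ≈ 0.7954.
Golden rule sets MPK = n+g+δ: 0.22·k^(0.22−1) = 0.134, so k_gold = (0.22/0.134)^(1/0.78) ≈ 1.8882.
y_gold = 1.8882^0.22 ≈ 1.1501, c_gold = y_gold − 0.134·k_gold ≈ 0.8971.
Gain: Δc = 0.8971 − 0.7954 ≈ 0.1016.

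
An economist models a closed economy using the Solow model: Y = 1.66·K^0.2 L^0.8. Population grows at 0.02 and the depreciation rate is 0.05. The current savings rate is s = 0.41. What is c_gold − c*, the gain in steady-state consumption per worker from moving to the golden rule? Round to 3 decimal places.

Capital per worker breaks even when investment replaces (n + δ)·k; here n + δ = 0.07.
Current steady state (s = 0.41): k* = (0.41·1.66/0.07)^(1/0.8) ≈ 17.1689, y* = 1.66·17.1689^0.2 ≈ 2.9313, c* = (1−0.41)·2.9313 ≈ 1.7295.
Golden rule sets MPK = n+δ: 0.2·1.66·k^(0.2−1) = 0.07, so k_gold = (0.2·1.66/0.07)^(1/0.8) ≈ 6.9992.
y_gold = 1.66·6.9992^0.2 ≈ 2.4497, c_gold = y_gold − 0.07·k_gold ≈ 1.9598.
Gain: Δc = 1.9598 − 1.7295 ≈ 0.2303.

Δc ≈ 0.230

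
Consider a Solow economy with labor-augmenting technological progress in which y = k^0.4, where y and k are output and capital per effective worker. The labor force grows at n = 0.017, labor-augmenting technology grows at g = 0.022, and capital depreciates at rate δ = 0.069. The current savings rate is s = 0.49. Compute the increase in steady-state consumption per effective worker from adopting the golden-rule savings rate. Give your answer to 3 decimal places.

Δc ≈ 0.039

Capital per effective worker breaks even when investment replaces (n + g + δ)·k; here n + g + δ = 0.108.
Current steady state (s = 0.49): k* = (0.49/0.108)^(1/0.6) ≈ 12.4343, y* = 12.4343^0.4 ≈ 2.7406, c* = (1−0.49)·2.7406 ≈ 1.3977.
Setting f'(k) = n+g+δ gives 0.4·k^(0.4−1) = 0.108, hence k_gold = (0.4/0.108)^(1/0.6) ≈ 8.8660.
y_gold = 8.8660^0.4 ≈ 2.3938, c_gold = y_gold − 0.108·k_gold ≈ 1.4363.
Gain: Δc = 1.4363 − 1.3977 ≈ 0.0386.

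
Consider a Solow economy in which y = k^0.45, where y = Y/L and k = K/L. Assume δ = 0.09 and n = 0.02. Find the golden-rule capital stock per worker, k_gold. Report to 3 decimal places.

k_gold ≈ 12.954

n + δ = 0.02 + 0.09 = 0.11.
At the golden rule the marginal product of capital equals n+δ: 0.45·k^(0.45−1) = 0.11. Solving, k_gold = (0.45/0.11)^(1/0.55) ≈ 12.9539.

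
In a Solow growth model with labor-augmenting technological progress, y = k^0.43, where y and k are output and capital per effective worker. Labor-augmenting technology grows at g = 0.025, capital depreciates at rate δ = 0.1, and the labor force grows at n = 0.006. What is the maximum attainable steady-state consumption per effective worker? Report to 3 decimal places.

c_gold ≈ 1.397

Capital per effective worker breaks even when investment replaces (n + g + δ)·k; here n + g + δ = 0.131.
Setting f'(k) = n+g+δ gives 0.43·k^(0.43−1) = 0.131, hence k_gold = (0.43/0.131)^(1/0.57) ≈ 8.0465.
y_gold = 8.0465^0.43 ≈ 2.4514.
c_gold = y_gold − (n+g+δ)·k_gold = 2.4514 − 0.131·8.0465 ≈ 1.3973.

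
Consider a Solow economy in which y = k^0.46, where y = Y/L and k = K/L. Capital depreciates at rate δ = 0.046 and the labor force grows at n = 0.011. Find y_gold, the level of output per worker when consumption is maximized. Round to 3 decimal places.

n + δ = 0.011 + 0.046 = 0.057.
Golden rule sets MPK = n+δ: 0.46·k^(0.46−1) = 0.057, so k_gold = (0.46/0.057)^(1/0.54) ≈ 47.7984.
Output: y_gold = k_gold^0.46 = 47.7984^0.46 ≈ 5.9228.

y_gold ≈ 5.923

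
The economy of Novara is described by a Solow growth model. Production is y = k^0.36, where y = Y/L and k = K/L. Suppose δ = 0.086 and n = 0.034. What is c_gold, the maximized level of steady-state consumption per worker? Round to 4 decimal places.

Break-even investment rate: n + δ = 0.034 + 0.086 = 0.12.
Setting f'(k) = n+δ gives 0.36·k^(0.36−1) = 0.12, hence k_gold = (0.36/0.12)^(1/0.64) ≈ 5.5655.
y_gold = 5.5655^0.36 ≈ 1.8552.
c_gold = y_gold − (n+δ)·k_gold = 1.8552 − 0.12·5.5655 ≈ 1.1873.

c_gold ≈ 1.1873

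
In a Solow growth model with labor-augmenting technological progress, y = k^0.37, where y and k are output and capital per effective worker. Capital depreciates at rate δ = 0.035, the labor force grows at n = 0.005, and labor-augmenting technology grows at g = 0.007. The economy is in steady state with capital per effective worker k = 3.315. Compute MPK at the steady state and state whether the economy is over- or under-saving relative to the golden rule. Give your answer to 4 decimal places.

under-saving; MPK ≈ 0.1739

Break-even investment rate: n + g + δ = 0.005 + 0.007 + 0.035 = 0.047.
MPK = 0.37·k^(0.37−1) = 0.37·3.315^(-0.63) ≈ 0.1739.
MPK > 0.047, so the economy is dynamically efficient (under-saving).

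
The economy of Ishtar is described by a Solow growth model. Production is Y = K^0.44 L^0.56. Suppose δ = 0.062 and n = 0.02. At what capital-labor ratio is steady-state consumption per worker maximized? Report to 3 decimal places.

Capital per worker breaks even when investment replaces (n + δ)·k; here n + δ = 0.082.
At the golden rule the marginal product of capital equals n+δ: 0.44·k^(0.44−1) = 0.082. Solving, k_gold = (0.44/0.082)^(1/0.56) ≈ 20.0875.

k_gold ≈ 20.088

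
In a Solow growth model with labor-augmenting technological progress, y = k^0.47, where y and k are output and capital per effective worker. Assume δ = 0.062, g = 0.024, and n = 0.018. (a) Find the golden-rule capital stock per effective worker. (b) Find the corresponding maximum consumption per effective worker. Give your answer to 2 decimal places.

(a) k_gold ≈ 17.22; (b) c_gold ≈ 2.02

Break-even investment rate: n + g + δ = 0.018 + 0.024 + 0.062 = 0.104.
Maximizing c = f(k) − (n+g+δ)·k gives f'(k) = n+g+δ, i.e. 0.47·k^(0.47−1) = 0.104, so k_gold = (0.47/0.104)^(1/0.53) ≈ 17.2175.
y_gold = 17.2175^0.47 ≈ 3.8098; c_gold = y_gold − 0.104·k_gold ≈ 2.0192.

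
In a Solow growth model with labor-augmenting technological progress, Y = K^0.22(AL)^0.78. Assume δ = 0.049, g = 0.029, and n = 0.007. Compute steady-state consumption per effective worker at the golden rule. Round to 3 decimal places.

c_gold ≈ 1.020

Capital per effective worker breaks even when investment replaces (n + g + δ)·k; here n + g + δ = 0.085.
At the golden rule the marginal product of capital equals n+g+δ: 0.22·k^(0.22−1) = 0.085. Solving, k_gold = (0.22/0.085)^(1/0.78) ≈ 3.3845.
y_gold = 3.3845^0.22 ≈ 1.3076.
c_gold = y_gold − (n+g+δ)·k_gold = 1.3076 − 0.085·3.3845 ≈ 1.0200.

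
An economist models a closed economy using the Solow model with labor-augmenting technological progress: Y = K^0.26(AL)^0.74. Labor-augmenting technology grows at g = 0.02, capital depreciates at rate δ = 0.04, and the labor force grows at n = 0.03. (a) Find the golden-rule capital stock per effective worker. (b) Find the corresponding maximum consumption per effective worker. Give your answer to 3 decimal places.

n + g + δ = 0.03 + 0.02 + 0.04 = 0.09.
Golden rule sets MPK = n+g+δ: 0.26·k^(0.26−1) = 0.09, so k_gold = (0.26/0.09)^(1/0.74) ≈ 4.1938.
y_gold = 4.1938^0.26 ≈ 1.4517; c_gold = y_gold − 0.09·k_gold ≈ 1.0743.

(a) k_gold ≈ 4.194; (b) c_gold ≈ 1.074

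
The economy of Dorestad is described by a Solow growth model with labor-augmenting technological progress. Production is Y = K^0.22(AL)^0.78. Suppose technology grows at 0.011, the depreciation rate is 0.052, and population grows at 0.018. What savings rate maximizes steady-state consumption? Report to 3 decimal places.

s_gold = 0.220

n + g + δ = 0.018 + 0.011 + 0.052 = 0.081.
At the golden rule MPK = n+g+δ, and in any Cobb-Douglas steady state s = (n+g+δ)·k/y = MPK·k/y = capital's share 0.22.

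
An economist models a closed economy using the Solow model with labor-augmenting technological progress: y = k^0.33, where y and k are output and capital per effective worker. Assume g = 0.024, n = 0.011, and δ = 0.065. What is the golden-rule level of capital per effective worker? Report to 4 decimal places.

Capital per effective worker breaks even when investment replaces (n + g + δ)·k; here n + g + δ = 0.1.
Golden rule sets MPK = n+g+δ: 0.33·k^(0.33−1) = 0.1, so k_gold = (0.33/0.1)^(1/0.67) ≈ 5.9416.

k_gold ≈ 5.9416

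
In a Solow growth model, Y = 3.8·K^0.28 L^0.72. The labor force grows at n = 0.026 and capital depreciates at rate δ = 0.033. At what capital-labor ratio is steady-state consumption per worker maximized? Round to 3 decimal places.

k_gold ≈ 55.535

Capital per worker breaks even when investment replaces (n + δ)·k; here n + δ = 0.059.
Setting f'(k) = n+δ gives 0.28·3.8·k^(0.28−1) = 0.059, hence k_gold = (0.28·3.8/0.059)^(1/0.72) ≈ 55.5353.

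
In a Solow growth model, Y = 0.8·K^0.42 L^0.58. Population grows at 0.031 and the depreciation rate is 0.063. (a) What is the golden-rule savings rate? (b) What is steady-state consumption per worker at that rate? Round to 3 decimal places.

(a) s_gold = 0.420; (b) c_gold ≈ 1.167

Break-even investment rate: n + δ = 0.031 + 0.063 = 0.094.
For Cobb-Douglas, s_gold equals capital's share: s_gold = 0.42.
At the golden rule the marginal product of capital equals n+δ: 0.42·0.8·k^(0.42−1) = 0.094. Solving, k_gold = (0.42·0.8/0.094)^(1/0.58) ≈ 8.9911.
y_gold = 0.8·8.9911^0.42 ≈ 2.0123; c_gold = (1−0.42)·y_gold ≈ 1.1671.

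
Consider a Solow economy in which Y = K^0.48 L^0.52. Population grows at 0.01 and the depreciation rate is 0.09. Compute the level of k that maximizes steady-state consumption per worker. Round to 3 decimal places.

Capital per worker breaks even when investment replaces (n + δ)·k; here n + δ = 0.1.
Setting f'(k) = n+δ gives 0.48·k^(0.48−1) = 0.1, hence k_gold = (0.48/0.1)^(1/0.52) ≈ 20.4211.

k_gold ≈ 20.421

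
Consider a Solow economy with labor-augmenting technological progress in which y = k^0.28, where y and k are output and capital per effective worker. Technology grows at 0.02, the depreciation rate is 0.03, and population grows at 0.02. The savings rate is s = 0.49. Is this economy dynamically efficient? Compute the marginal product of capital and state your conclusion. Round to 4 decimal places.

dynamically inefficient; MPK ≈ 0.0400

The effective depreciation rate is n + g + δ = 0.02 + 0.02 + 0.03 = 0.07.
Steady-state k*: s·k^0.28 = 0.07·k gives k* = (0.49/0.07)^(1/0.72) ≈ 14.9193.
MPK = 0.28·14.9193^(-0.72) ≈ 0.0400.
MPK < n+g+δ = 0.07, so the economy is dynamically inefficient (over-saving).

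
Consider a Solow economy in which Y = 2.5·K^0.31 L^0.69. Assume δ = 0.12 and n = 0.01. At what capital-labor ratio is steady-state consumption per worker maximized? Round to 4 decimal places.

The effective depreciation rate is n + δ = 0.01 + 0.12 = 0.13.
Maximizing c = f(k) − (n+δ)·k gives f'(k) = n+δ, i.e. 0.31·2.5·k^(0.31−1) = 0.13, so k_gold = (0.31·2.5/0.13)^(1/0.69) ≈ 13.2956.

k_gold ≈ 13.2956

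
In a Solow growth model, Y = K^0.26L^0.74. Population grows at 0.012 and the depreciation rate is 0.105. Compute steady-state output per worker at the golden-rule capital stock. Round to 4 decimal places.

y_gold ≈ 1.3239

The effective depreciation rate is n + δ = 0.012 + 0.105 = 0.117.
At the golden rule the marginal product of capital equals n+δ: 0.26·k^(0.26−1) = 0.117. Solving, k_gold = (0.26/0.117)^(1/0.74) ≈ 2.9419.
Output: y_gold = k_gold^0.26 = 2.9419^0.26 ≈ 1.3239.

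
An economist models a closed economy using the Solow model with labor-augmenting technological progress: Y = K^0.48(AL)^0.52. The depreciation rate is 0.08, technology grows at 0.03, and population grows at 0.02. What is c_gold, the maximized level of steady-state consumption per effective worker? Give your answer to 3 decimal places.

c_gold ≈ 1.736

n + g + δ = 0.02 + 0.03 + 0.08 = 0.13.
Maximizing c = f(k) − (n+g+δ)·k gives f'(k) = n+g+δ, i.e. 0.48·k^(0.48−1) = 0.13, so k_gold = (0.48/0.13)^(1/0.52) ≈ 12.3298.
y_gold = 12.3298^0.48 ≈ 3.3393.
c_gold = y_gold − (n+g+δ)·k_gold = 3.3393 − 0.13·12.3298 ≈ 1.7365.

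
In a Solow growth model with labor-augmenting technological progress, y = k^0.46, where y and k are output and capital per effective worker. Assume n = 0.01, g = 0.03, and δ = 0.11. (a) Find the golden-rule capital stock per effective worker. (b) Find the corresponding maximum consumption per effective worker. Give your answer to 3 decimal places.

(a) k_gold ≈ 7.966; (b) c_gold ≈ 1.403

The effective depreciation rate is n + g + δ = 0.01 + 0.03 + 0.11 = 0.15.
Maximizing c = f(k) − (n+g+δ)·k gives f'(k) = n+g+δ, i.e. 0.46·k^(0.46−1) = 0.15, so k_gold = (0.46/0.15)^(1/0.54) ≈ 7.9659.
y_gold = 7.9659^0.46 ≈ 2.5976; c_gold = y_gold − 0.15·k_gold ≈ 1.4027.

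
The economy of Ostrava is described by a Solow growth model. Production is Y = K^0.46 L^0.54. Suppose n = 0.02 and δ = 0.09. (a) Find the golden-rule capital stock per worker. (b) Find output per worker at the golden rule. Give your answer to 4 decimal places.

n + δ = 0.02 + 0.09 = 0.11.
At the golden rule the marginal product of capital equals n+δ: 0.46·k^(0.46−1) = 0.11. Solving, k_gold = (0.46/0.11)^(1/0.54) ≈ 14.1474.
y_gold = 14.1474^0.46 ≈ 3.3831.

(a) k_gold ≈ 14.1474; (b) y_gold ≈ 3.3831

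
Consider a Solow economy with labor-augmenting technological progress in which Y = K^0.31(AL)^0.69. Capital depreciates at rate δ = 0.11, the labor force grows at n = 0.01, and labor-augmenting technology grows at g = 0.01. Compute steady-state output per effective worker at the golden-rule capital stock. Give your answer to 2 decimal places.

y_gold ≈ 1.48

n + g + δ = 0.01 + 0.01 + 0.11 = 0.13.
Maximizing c = f(k) − (n+g+δ)·k gives f'(k) = n+g+δ, i.e. 0.31·k^(0.31−1) = 0.13, so k_gold = (0.31/0.13)^(1/0.69) ≈ 3.5236.
Output: y_gold = k_gold^0.31 = 3.5236^0.31 ≈ 1.4776.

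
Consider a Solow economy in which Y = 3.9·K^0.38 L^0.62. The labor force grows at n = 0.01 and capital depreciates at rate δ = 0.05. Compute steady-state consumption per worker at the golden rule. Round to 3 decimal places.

The effective depreciation rate is n + δ = 0.01 + 0.05 = 0.06.
Golden rule sets MPK = n+δ: 0.38·3.9·k^(0.38−1) = 0.06, so k_gold = (0.38·3.9/0.06)^(1/0.62) ≈ 176.3134.
y_gold = 3.9·176.3134^0.38 ≈ 27.8390.
c_gold = y_gold − (n+δ)·k_gold = 27.8390 − 0.06·176.3134 ≈ 17.2602.

c_gold ≈ 17.260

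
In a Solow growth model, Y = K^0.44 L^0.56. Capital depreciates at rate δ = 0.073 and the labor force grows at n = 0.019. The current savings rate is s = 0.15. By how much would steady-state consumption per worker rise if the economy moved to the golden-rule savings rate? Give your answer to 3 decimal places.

Δc ≈ 0.667

Capital per worker breaks even when investment replaces (n + δ)·k; here n + δ = 0.092.
Current steady state (s = 0.15): k* = (0.15/0.092)^(1/0.56) ≈ 2.3939, y* = 2.3939^0.44 ≈ 1.4683, c* = (1−0.15)·1.4683 ≈ 1.2480.
Setting f'(k) = n+δ gives 0.44·k^(0.44−1) = 0.092, hence k_gold = (0.44/0.092)^(1/0.56) ≈ 16.3564.
y_gold = 16.3564^0.44 ≈ 3.4200, c_gold = y_gold − 0.092·k_gold ≈ 1.9152.
Gain: Δc = 1.9152 − 1.2480 ≈ 0.6671.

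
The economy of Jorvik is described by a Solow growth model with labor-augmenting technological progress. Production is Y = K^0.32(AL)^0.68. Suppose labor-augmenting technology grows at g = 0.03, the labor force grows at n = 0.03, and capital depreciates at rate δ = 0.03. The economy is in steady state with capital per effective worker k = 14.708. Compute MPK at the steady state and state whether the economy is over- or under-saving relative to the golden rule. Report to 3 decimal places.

over-saving; MPK ≈ 0.051

Capital per effective worker breaks even when investment replaces (n + g + δ)·k; here n + g + δ = 0.09.
MPK = 0.32·k^(0.32−1) = 0.32·14.708^(-0.68) ≈ 0.0514.
MPK < 0.09, so the economy is dynamically inefficient (over-saving).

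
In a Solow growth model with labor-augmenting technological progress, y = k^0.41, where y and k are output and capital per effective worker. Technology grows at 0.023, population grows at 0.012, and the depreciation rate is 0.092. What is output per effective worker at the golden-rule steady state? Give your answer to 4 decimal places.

y_gold ≈ 2.2579

n + g + δ = 0.012 + 0.023 + 0.092 = 0.127.
At the golden rule the marginal product of capital equals n+g+δ: 0.41·k^(0.41−1) = 0.127. Solving, k_gold = (0.41/0.127)^(1/0.59) ≈ 7.2892.
Output: y_gold = k_gold^0.41 = 7.2892^0.41 ≈ 2.2579.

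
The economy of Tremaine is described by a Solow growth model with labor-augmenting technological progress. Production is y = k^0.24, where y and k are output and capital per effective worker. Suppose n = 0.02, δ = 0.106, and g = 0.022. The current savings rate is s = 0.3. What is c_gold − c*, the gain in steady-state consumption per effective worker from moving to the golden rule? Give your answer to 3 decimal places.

Δc ≈ 0.010

The effective depreciation rate is n + g + δ = 0.02 + 0.022 + 0.106 = 0.148.
Current steady state (s = 0.3): k* = (0.3/0.148)^(1/0.76) ≈ 2.5337, y* = 2.5337^0.24 ≈ 1.2500, c* = (1−0.3)·1.2500 ≈ 0.8750.
Setting f'(k) = n+g+δ gives 0.24·k^(0.24−1) = 0.148, hence k_gold = (0.24/0.148)^(1/0.76) ≈ 1.8891.
y_gold = 1.8891^0.24 ≈ 1.1649, c_gold = y_gold − 0.148·k_gold ≈ 0.8853.
Gain: Δc = 0.8853 − 0.8750 ≈ 0.0104.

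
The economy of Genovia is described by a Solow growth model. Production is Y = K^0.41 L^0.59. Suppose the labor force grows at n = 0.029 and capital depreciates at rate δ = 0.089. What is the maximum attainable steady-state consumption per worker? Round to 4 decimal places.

c_gold ≈ 1.4020

n + δ = 0.029 + 0.089 = 0.118.
Maximizing c = f(k) − (n+δ)·k gives f'(k) = n+δ, i.e. 0.41·k^(0.41−1) = 0.118, so k_gold = (0.41/0.118)^(1/0.59) ≈ 8.2562.
y_gold = 8.2562^0.41 ≈ 2.3762.
c_gold = y_gold − (n+δ)·k_gold = 2.3762 − 0.118·8.2562 ≈ 1.4020.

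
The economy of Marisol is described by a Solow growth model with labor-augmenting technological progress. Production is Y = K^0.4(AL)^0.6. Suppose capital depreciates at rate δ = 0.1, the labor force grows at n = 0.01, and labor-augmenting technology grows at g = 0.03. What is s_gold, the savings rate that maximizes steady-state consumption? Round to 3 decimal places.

n + g + δ = 0.01 + 0.03 + 0.1 = 0.14.
At the golden rule MPK = n+g+δ, and in any Cobb-Douglas steady state s = (n+g+δ)·k/y = MPK·k/y = capital's share 0.4.

s_gold = 0.400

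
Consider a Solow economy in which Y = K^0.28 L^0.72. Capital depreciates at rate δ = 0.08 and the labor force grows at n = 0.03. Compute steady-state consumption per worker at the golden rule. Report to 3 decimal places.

c_gold ≈ 1.035

Break-even investment rate: n + δ = 0.03 + 0.08 = 0.11.
Setting f'(k) = n+δ gives 0.28·k^(0.28−1) = 0.11, hence k_gold = (0.28/0.11)^(1/0.72) ≈ 3.6607.
y_gold = 3.6607^0.28 ≈ 1.4381.
c_gold = y_gold − (n+δ)·k_gold = 1.4381 − 0.11·3.6607 ≈ 1.0355.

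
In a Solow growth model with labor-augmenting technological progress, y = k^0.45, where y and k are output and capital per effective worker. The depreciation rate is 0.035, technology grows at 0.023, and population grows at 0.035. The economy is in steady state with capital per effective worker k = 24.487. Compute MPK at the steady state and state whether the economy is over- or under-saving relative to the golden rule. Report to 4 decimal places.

The effective depreciation rate is n + g + δ = 0.035 + 0.023 + 0.035 = 0.093.
MPK = 0.45·k^(0.45−1) = 0.45·24.487^(-0.55) ≈ 0.0775.
MPK < 0.093, so the economy is dynamically inefficient (over-saving).

over-saving; MPK ≈ 0.0775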